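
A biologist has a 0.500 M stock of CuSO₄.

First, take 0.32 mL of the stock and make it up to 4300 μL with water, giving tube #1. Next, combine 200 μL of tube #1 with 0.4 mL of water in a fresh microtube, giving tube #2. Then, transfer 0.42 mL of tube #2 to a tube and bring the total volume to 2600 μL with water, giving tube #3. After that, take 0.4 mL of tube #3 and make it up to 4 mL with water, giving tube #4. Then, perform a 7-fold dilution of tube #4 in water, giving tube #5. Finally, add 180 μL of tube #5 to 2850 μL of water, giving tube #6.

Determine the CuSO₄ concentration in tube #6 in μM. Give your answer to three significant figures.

1.70 μM

Step 1: 0.32 mL brought to 4300 μL → factor 4.3/0.32 = 13.438
Step 2: 200 μL + 0.4 mL = 600 μL total → factor 600/200 = 3
Step 3: 0.42 mL brought to 2600 μL → factor 2.6/0.42 = 6.1905
Step 4: 0.4 mL brought to 4 mL → factor 4/0.4 = 10
Step 5: 7-fold → factor 7
Step 6: 180 μL + 2850 μL = 3030 μL total → factor 3030/180 = 16.833
Overall dilution factor = 13.438 × 3 × 6.1905 × 10 × 7 × 16.833 = 2.9406 × 10^5
Final = 0.500 M / 2.9406 × 10^5 = 1.700 × 10^-6 M = 1.70 μM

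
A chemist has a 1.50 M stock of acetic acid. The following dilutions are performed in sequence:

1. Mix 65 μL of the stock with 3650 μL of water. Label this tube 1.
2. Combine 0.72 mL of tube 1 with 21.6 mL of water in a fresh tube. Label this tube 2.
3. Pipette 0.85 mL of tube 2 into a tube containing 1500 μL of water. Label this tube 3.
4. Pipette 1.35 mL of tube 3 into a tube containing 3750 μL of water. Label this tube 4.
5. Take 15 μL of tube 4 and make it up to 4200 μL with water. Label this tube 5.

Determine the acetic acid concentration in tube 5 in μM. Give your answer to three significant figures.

Step 1: 65 μL + 3650 μL = 3715 μL total → factor 3715/65 = 57.154
Step 2: 0.72 mL + 21.6 mL = 22.32 mL total → factor 22.32/0.72 = 31
Step 3: 0.85 mL + 1500 μL = 2.35 mL total → factor 2.35/0.85 = 2.7647
Step 4: 1.35 mL + 3750 μL = 5.1 mL total → factor 5.1/1.35 = 3.7778
Step 5: 15 μL brought to 4200 μL → factor 4200/15 = 280
Overall dilution factor = 57.154 × 31 × 2.7647 × 3.7778 × 280 = 5.1814 × 10^6
Final = 1.50 M / 5.1814 × 10^6 = 2.895 × 10^-7 M = 0.289 μM

0.289 μM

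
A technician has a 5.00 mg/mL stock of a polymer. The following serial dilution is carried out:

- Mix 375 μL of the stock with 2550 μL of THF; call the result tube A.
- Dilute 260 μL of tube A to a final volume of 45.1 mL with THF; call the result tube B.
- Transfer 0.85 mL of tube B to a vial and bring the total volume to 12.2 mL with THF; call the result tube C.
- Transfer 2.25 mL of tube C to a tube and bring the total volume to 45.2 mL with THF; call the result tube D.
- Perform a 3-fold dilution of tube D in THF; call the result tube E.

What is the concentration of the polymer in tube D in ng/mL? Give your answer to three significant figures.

Step 1: 375 μL + 2550 μL = 2925 μL total → factor 2925/375 = 7.8
Step 2: 260 μL brought to 45.1 mL → factor 45100/260 = 173.46
Step 3: 0.85 mL brought to 12.2 mL → factor 12.2/0.85 = 14.353
Step 4: 2.25 mL brought to 45.2 mL → factor 45.2/2.25 = 20.089
Dilution factor through tube D = 7.8 × 173.46 × 14.353 × 20.089 = 3.9012 × 10^5
[tube D] = 5.00 mg/mL / 3.9012 × 10^5 = 1.282 × 10^-5 mg/mL = 12.8 ng/mL

12.8 ng/mL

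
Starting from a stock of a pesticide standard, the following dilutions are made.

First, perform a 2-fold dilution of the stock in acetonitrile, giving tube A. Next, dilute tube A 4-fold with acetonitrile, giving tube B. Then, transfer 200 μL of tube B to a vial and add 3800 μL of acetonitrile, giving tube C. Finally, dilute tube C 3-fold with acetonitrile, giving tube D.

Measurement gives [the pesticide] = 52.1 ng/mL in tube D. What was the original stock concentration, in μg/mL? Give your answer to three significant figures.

Step 1: 2-fold → factor 2
Step 2: 4-fold → factor 4
Step 3: 200 μL + 3800 μL = 4000 μL total → factor 4000/200 = 20
Step 4: 3-fold → factor 3
Overall dilution factor = 2 × 4 × 20 × 3 = 480
Stock = 52.1 ng/mL × 480 = 2.501 × 10^4 ng/mL = 25.0 μg/mL

25.0 μg/mL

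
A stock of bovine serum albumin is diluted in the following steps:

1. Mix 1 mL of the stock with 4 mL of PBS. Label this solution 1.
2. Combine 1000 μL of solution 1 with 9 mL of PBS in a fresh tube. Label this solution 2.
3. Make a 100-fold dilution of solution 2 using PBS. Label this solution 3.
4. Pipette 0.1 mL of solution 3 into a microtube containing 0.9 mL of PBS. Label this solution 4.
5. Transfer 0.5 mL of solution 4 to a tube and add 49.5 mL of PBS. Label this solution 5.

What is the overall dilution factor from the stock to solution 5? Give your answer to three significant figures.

5.00 × 10^6

Step 1: 1 mL + 4 mL = 5 mL total → factor 5/1 = 5
Step 2: 1000 μL + 9 mL = 10000 μL total → factor 10000/1000 = 10
Step 3: 100-fold → factor 100
Step 4: 0.1 mL + 0.9 mL = 1 mL total → factor 1/0.1 = 10
Step 5: 0.5 mL + 49.5 mL = 50 mL total → factor 50/0.5 = 100
Overall dilution factor = 5 × 10 × 100 × 10 × 100 = 5 × 10^6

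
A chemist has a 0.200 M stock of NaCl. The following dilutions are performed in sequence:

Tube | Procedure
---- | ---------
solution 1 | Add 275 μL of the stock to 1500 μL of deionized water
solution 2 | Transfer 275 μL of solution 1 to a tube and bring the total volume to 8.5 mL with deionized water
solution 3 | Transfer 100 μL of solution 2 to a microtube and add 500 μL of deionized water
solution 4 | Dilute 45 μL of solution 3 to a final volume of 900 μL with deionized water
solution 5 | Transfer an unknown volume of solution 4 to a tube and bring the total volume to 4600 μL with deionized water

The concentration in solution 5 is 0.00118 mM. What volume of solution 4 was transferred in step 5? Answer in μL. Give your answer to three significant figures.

Step 1: 275 μL + 1500 μL = 1775 μL total → factor 1775/275 = 6.4545
Step 2: 275 μL brought to 8.5 mL → factor 8500/275 = 30.909
Step 3: 100 μL + 500 μL = 600 μL total → factor 600/100 = 6
Step 4: 45 μL brought to 900 μL → factor 900/45 = 20
Step 5: v brought to 4600 μL → factor = 4600 μL/v
Product of known-step factors = 23940
Overall factor = 0.200 M / (0.00118 mM) = 1.6949 × 10^5
Step-5 factor = 1.6949 × 10^5 / 23940 = 7.0797
v = 4600 μL / 7.0797 = 650 μL

650 μL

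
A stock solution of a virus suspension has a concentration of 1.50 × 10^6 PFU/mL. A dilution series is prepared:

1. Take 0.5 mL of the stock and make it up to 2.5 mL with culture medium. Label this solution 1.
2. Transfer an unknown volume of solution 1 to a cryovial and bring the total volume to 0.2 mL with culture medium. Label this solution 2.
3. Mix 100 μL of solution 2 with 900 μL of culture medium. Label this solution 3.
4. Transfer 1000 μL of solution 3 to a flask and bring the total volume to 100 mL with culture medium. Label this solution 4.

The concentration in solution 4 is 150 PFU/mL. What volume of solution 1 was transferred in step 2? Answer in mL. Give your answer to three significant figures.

Step 1: 0.5 mL brought to 2.5 mL → factor 2.5/0.5 = 5
Step 2: v brought to 0.2 mL → factor = 0.2 mL/v
Step 3: 100 μL + 900 μL = 1000 μL total → factor 1000/100 = 10
Step 4: 1000 μL brought to 100 mL → factor 1 × 10^5/1000 = 100
Product of known-step factors = 5000
Overall factor = 1.50 × 10^6 PFU/mL / (150 PFU/mL) = 10000
Step-2 factor = 10000 / 5000 = 2
v = 0.2 mL / 2 = 0.100 mL

0.100 mL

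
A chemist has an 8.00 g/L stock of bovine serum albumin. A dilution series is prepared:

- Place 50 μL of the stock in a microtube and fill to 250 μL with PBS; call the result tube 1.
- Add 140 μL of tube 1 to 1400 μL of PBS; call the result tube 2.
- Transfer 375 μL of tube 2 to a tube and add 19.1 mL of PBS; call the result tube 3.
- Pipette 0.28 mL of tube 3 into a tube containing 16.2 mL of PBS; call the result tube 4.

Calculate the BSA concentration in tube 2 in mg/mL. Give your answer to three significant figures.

0.145 mg/mL

Step 1: 50 μL brought to 250 μL → factor 250/50 = 5
Step 2: 140 μL + 1400 μL = 1540 μL total → factor 1540/140 = 11
Dilution factor through tube 2 = 5 × 11 = 55
[tube 2] = 8.00 g/L / 55 = 0.1455 g/L = 0.145 mg/mL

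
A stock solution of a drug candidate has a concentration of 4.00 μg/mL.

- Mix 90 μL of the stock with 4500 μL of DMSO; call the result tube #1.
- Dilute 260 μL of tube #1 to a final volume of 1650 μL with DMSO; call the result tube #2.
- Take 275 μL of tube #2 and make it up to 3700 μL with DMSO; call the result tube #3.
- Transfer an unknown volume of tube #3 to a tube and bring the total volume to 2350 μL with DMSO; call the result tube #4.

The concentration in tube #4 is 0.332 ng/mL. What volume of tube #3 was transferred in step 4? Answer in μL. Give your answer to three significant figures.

849 μL

Step 1: 90 μL + 4500 μL = 4590 μL total → factor 4590/90 = 51
Step 2: 260 μL brought to 1650 μL → factor 1650/260 = 6.3462
Step 3: 275 μL brought to 3700 μL → factor 3700/275 = 13.455
Step 4: v brought to 2350 μL → factor = 2350 μL/v
Product of known-step factors = 4354.6
Overall factor = 4.00 μg/mL / (0.332 ng/mL) = 12048
Step-4 factor = 12048 / 4354.6 = 2.7668
v = 2350 μL / 2.7668 = 849 μL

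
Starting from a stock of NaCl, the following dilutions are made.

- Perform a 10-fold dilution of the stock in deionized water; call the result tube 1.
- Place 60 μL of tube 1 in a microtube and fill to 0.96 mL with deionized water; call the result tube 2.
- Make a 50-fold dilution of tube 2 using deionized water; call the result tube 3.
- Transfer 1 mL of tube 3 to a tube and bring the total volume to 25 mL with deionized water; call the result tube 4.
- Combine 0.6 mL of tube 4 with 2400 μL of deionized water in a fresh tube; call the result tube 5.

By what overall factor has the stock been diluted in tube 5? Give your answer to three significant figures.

Step 1: 10-fold → factor 10
Step 2: 60 μL brought to 0.96 mL → factor 960/60 = 16
Step 3: 50-fold → factor 50
Step 4: 1 mL brought to 25 mL → factor 25/1 = 25
Step 5: 0.6 mL + 2400 μL = 3 mL total → factor 3/0.6 = 5
Overall dilution factor = 10 × 16 × 50 × 25 × 5 = 1 × 10^6

1.00 × 10^6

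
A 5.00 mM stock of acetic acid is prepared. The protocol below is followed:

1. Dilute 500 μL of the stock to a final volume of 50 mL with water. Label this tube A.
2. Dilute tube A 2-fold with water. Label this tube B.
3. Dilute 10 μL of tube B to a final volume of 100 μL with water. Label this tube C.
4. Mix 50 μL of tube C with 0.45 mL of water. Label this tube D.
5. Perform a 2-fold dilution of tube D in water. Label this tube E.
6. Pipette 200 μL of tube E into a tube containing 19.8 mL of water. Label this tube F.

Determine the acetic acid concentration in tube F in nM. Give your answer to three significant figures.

Step 1: 500 μL brought to 50 mL → factor 50000/500 = 100
Step 2: 2-fold → factor 2
Step 3: 10 μL brought to 100 μL → factor 100/10 = 10
Step 4: 50 μL + 0.45 mL = 500 μL total → factor 500/50 = 10
Step 5: 2-fold → factor 2
Step 6: 200 μL + 19.8 mL = 20000 μL total → factor 20000/200 = 100
Overall dilution factor = 100 × 2 × 10 × 10 × 2 × 100 = 4 × 10^6
Final = 5.00 mM / 4 × 10^6 = 1.250 × 10^-6 mM = 1.25 nM

1.25 nM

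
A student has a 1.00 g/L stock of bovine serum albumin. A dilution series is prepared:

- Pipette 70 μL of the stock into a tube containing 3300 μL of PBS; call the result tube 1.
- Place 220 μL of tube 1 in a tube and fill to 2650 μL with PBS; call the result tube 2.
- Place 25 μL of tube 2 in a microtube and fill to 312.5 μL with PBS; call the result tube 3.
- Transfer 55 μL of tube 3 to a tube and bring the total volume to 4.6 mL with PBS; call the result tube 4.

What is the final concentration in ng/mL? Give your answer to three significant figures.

1.65 ng/mL

Step 1: 70 μL + 3300 μL = 3370 μL total → factor 3370/70 = 48.143
Step 2: 220 μL brought to 2650 μL → factor 2650/220 = 12.045
Step 3: 25 μL brought to 312.5 μL → factor 312.5/25 = 12.5
Step 4: 55 μL brought to 4.6 mL → factor 4600/55 = 83.636
Overall dilution factor = 48.143 × 12.045 × 12.5 × 83.636 = 6.0626 × 10^5
Final = 1.00 g/L / 6.0626 × 10^5 = 1.649 × 10^-6 g/L = 1.65 ng/mL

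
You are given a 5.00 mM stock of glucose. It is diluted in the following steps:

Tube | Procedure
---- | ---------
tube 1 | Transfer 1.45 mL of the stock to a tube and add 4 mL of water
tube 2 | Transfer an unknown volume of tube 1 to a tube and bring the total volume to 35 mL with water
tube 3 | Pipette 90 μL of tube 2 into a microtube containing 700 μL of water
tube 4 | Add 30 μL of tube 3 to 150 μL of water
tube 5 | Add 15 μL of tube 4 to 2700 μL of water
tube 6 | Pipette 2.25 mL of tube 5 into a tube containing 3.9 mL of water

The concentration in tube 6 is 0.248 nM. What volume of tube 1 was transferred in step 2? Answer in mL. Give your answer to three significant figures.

Step 1: 1.45 mL + 4 mL = 5.45 mL total → factor 5.45/1.45 = 3.7586
Step 2: v brought to 35 mL → factor = 35 mL/v
Step 3: 90 μL + 700 μL = 790 μL total → factor 790/90 = 8.7778
Step 4: 30 μL + 150 μL = 180 μL total → factor 180/30 = 6
Step 5: 15 μL + 2700 μL = 2715 μL total → factor 2715/15 = 181
Step 6: 2.25 mL + 3.9 mL = 6.15 mL total → factor 6.15/2.25 = 2.7333
Product of known-step factors = 97934
Overall factor = 5.00 mM / (0.248 nM) = 2.0161 × 10^7
Step-2 factor = 2.0161 × 10^7 / 97934 = 205.87
v = 35 mL / 205.87 = 0.170 mL

0.170 mL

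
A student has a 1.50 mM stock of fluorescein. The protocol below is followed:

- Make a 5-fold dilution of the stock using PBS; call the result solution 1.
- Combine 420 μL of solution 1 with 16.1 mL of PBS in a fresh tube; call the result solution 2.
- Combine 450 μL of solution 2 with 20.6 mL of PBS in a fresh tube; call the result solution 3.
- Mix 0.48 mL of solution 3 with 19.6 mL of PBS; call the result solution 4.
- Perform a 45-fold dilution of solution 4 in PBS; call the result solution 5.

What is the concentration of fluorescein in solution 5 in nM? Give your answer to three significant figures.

Step 1: 5-fold → factor 5
Step 2: 420 μL + 16.1 mL = 16520 μL total → factor 16520/420 = 39.333
Step 3: 450 μL + 20.6 mL = 21050 μL total → factor 21050/450 = 46.778
Step 4: 0.48 mL + 19.6 mL = 20.08 mL total → factor 20.08/0.48 = 41.833
Step 5: 45-fold → factor 45
Overall dilution factor = 5 × 39.333 × 46.778 × 41.833 × 45 = 1.7318 × 10^7
Final = 1.50 mM / 1.7318 × 10^7 = 8.661 × 10^-8 mM = 0.0866 nM

0.0866 nM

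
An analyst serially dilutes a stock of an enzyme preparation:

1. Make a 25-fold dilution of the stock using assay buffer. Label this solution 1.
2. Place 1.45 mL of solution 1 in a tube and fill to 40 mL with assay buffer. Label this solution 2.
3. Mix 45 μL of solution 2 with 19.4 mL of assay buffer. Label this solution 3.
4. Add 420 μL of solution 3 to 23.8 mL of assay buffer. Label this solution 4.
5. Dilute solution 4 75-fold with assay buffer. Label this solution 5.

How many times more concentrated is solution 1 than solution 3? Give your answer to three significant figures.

1.19 × 10^4

Step 1: 25-fold → factor 25
Step 2: 1.45 mL brought to 40 mL → factor 40/1.45 = 27.586
Step 3: 45 μL + 19.4 mL = 19445 μL total → factor 19445/45 = 432.11
Dilution factor to solution 1 = 25; to solution 3 = 2.9801 × 10^5
[solution 1]/[solution 3] = (factor to solution 3)/(factor to solution 1) = 2.9801 × 10^5/25 = 1.19 × 10^4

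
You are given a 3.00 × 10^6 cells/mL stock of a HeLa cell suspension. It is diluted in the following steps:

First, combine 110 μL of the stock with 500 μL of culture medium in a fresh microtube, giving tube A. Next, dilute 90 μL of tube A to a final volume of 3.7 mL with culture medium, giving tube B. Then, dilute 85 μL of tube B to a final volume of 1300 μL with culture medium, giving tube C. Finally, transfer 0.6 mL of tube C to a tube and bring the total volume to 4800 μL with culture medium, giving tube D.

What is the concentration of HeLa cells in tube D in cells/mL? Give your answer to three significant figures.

108 cells/mL

Step 1: 110 μL + 500 μL = 610 μL total → factor 610/110 = 5.5455
Step 2: 90 μL brought to 3.7 mL → factor 3700/90 = 41.111
Step 3: 85 μL brought to 1300 μL → factor 1300/85 = 15.294
Step 4: 0.6 mL brought to 4800 μL → factor 4.8/0.6 = 8
Overall dilution factor = 5.5455 × 41.111 × 15.294 × 8 = 27894
Final = 3.00 × 10^6 cells/mL / 27894 = 108 cells/mL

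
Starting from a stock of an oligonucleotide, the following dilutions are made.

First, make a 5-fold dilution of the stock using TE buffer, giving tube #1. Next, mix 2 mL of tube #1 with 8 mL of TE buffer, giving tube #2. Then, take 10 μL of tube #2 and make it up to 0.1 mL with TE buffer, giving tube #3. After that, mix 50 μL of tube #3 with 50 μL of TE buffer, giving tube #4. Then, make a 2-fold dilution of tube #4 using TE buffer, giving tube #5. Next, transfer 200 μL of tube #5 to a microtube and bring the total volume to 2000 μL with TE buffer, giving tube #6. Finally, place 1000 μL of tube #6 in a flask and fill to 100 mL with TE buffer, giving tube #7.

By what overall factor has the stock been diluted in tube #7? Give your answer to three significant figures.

1.00 × 10^6

Step 1: 5-fold → factor 5
Step 2: 2 mL + 8 mL = 10 mL total → factor 10/2 = 5
Step 3: 10 μL brought to 0.1 mL → factor 100/10 = 10
Step 4: 50 μL + 50 μL = 100 μL total → factor 100/50 = 2
Step 5: 2-fold → factor 2
Step 6: 200 μL brought to 2000 μL → factor 2000/200 = 10
Step 7: 1000 μL brought to 100 mL → factor 1 × 10^5/1000 = 100
Overall dilution factor = 5 × 5 × 10 × 2 × 2 × 10 × 100 = 1 × 10^6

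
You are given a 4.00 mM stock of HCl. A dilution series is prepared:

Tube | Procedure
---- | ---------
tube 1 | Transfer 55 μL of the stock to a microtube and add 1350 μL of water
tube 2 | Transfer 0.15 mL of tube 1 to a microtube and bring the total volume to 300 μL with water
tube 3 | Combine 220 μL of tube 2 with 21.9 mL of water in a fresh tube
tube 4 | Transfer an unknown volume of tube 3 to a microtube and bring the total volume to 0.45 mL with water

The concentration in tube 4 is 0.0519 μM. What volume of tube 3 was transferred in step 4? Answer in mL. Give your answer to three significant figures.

0.0300 mL

Step 1: 55 μL + 1350 μL = 1405 μL total → factor 1405/55 = 25.545
Step 2: 0.15 mL brought to 300 μL → factor 0.3/0.15 = 2
Step 3: 220 μL + 21.9 mL = 22120 μL total → factor 22120/220 = 100.55
Step 4: v brought to 0.45 mL → factor = 0.45 mL/v
Product of known-step factors = 5137
Overall factor = 4.00 mM / (0.0519 μM) = 77071
Step-4 factor = 77071 / 5137 = 15.003
v = 0.45 mL / 15.003 = 0.0300 mL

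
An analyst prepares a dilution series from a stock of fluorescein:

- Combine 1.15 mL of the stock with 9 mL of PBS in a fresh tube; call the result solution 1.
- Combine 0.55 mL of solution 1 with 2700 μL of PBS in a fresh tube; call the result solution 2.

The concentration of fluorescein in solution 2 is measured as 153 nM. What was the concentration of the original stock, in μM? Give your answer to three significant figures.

7.98 μM

Step 1: 1.15 mL + 9 mL = 10.15 mL total → factor 10.15/1.15 = 8.8261
Step 2: 0.55 mL + 2700 μL = 3.25 mL total → factor 3.25/0.55 = 5.9091
Overall dilution factor = 8.8261 × 5.9091 = 52.154
Stock = 153 nM × 52.154 = 7980 nM = 7.98 μM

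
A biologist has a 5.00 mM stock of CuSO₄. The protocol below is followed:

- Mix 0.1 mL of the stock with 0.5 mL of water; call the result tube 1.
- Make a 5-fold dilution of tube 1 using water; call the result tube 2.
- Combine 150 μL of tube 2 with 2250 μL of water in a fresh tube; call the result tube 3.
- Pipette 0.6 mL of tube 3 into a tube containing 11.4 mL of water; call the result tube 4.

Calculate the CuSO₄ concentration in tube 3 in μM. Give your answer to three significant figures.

10.4 μM

Step 1: 0.1 mL + 0.5 mL = 0.6 mL total → factor 0.6/0.1 = 6
Step 2: 5-fold → factor 5
Step 3: 150 μL + 2250 μL = 2400 μL total → factor 2400/150 = 16
Dilution factor through tube 3 = 6 × 5 × 16 = 480
[tube 3] = 5.00 mM / 480 = 0.01042 mM = 10.4 μM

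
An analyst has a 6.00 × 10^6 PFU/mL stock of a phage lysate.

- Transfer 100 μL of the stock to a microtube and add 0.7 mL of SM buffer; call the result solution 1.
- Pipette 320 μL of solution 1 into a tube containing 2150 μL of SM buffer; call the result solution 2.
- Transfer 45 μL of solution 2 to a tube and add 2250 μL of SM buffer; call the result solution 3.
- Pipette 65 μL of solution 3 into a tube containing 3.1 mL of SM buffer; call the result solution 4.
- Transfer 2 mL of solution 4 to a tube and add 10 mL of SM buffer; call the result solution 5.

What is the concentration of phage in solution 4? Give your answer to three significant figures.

Step 1: 100 μL + 0.7 mL = 800 μL total → factor 800/100 = 8
Step 2: 320 μL + 2150 μL = 2470 μL total → factor 2470/320 = 7.7188
Step 3: 45 μL + 2250 μL = 2295 μL total → factor 2295/45 = 51
Step 4: 65 μL + 3.1 mL = 3165 μL total → factor 3165/65 = 48.692
Dilution factor through solution 4 = 8 × 7.7188 × 51 × 48.692 = 1.5334 × 10^5
[solution 4] = 6.00 × 10^6 PFU/mL / 1.5334 × 10^5 = 39.1 PFU/mL

39.1 PFU/mL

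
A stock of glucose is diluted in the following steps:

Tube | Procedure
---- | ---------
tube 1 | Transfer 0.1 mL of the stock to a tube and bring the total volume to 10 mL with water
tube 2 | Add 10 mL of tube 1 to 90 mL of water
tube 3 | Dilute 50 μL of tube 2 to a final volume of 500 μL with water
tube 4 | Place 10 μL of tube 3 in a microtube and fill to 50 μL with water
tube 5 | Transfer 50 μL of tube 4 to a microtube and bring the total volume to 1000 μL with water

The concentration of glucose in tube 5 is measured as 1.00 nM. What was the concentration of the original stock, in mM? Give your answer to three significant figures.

1.00 mM

Step 1: 0.1 mL brought to 10 mL → factor 10/0.1 = 100
Step 2: 10 mL + 90 mL = 100 mL total → factor 100/10 = 10
Step 3: 50 μL brought to 500 μL → factor 500/50 = 10
Step 4: 10 μL brought to 50 μL → factor 50/10 = 5
Step 5: 50 μL brought to 1000 μL → factor 1000/50 = 20
Overall dilution factor = 100 × 10 × 10 × 5 × 20 = 1 × 10^6
Stock = 1.00 nM × 1 × 10^6 = 1.000 × 10^6 nM = 1.00 mM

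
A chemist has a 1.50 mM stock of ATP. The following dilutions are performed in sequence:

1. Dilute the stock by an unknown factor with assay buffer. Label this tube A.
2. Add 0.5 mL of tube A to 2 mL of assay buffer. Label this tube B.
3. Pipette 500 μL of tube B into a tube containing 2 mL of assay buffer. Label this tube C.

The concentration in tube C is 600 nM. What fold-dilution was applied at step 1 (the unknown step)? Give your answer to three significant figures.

Step 1: unknown factor x
Step 2: 0.5 mL + 2 mL = 2.5 mL total → factor 2.5/0.5 = 5
Step 3: 500 μL + 2 mL = 2500 μL total → factor 2500/500 = 5
Product of known-step factors = 25
Overall factor = 1.50 mM / (600 nM) = 2500
x = 2500 / 25 = 100

100-fold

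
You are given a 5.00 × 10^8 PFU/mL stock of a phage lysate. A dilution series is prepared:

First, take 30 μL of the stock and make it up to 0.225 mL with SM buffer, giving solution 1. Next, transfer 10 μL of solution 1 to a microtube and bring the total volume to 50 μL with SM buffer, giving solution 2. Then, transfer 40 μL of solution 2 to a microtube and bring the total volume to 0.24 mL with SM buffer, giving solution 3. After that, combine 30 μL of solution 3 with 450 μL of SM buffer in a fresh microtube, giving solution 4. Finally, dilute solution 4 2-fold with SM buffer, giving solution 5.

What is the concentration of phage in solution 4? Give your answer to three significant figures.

1.39 × 10^5 PFU/mL

Step 1: 30 μL brought to 0.225 mL → factor 225/30 = 7.5
Step 2: 10 μL brought to 50 μL → factor 50/10 = 5
Step 3: 40 μL brought to 0.24 mL → factor 240/40 = 6
Step 4: 30 μL + 450 μL = 480 μL total → factor 480/30 = 16
Dilution factor through solution 4 = 7.5 × 5 × 6 × 16 = 3600
[solution 4] = 5.00 × 10^8 PFU/mL / 3600 = 1.39 × 10^5 PFU/mL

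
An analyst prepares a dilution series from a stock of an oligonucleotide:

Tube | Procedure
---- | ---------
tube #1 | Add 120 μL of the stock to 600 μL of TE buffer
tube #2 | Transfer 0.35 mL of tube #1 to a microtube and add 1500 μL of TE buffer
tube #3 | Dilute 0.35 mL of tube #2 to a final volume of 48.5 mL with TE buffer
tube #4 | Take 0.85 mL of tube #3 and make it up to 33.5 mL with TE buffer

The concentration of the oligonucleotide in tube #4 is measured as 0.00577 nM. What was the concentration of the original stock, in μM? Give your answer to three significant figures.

0.999 μM

Step 1: 120 μL + 600 μL = 720 μL total → factor 720/120 = 6
Step 2: 0.35 mL + 1500 μL = 1.85 mL total → factor 1.85/0.35 = 5.2857
Step 3: 0.35 mL brought to 48.5 mL → factor 48.5/0.35 = 138.57
Step 4: 0.85 mL brought to 33.5 mL → factor 33.5/0.85 = 39.412
Overall dilution factor = 6 × 5.2857 × 138.57 × 39.412 = 1.732 × 10^5
Stock = 0.00577 nM × 1.732 × 10^5 = 999.4 nM = 0.999 μM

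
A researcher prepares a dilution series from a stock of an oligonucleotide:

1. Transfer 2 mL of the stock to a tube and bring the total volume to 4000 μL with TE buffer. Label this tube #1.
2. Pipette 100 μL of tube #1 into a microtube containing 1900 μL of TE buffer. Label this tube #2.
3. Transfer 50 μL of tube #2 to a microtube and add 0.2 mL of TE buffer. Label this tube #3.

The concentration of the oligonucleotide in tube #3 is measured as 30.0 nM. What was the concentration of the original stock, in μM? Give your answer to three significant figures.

Step 1: 2 mL brought to 4000 μL → factor 4/2 = 2
Step 2: 100 μL + 1900 μL = 2000 μL total → factor 2000/100 = 20
Step 3: 50 μL + 0.2 mL = 250 μL total → factor 250/50 = 5
Overall dilution factor = 2 × 20 × 5 = 200
Stock = 30.0 nM × 200 = 6000 nM = 6.00 μM

6.00 μM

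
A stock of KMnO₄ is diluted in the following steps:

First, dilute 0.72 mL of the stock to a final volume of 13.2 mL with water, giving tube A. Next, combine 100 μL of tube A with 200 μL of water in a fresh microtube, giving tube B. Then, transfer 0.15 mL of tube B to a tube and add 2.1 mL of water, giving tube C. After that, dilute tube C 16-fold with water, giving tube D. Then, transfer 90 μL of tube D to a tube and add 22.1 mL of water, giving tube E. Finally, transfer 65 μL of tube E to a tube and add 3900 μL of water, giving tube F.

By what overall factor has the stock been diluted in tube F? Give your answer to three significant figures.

1.99 × 10^8

Step 1: 0.72 mL brought to 13.2 mL → factor 13.2/0.72 = 18.333
Step 2: 100 μL + 200 μL = 300 μL total → factor 300/100 = 3
Step 3: 0.15 mL + 2.1 mL = 2.25 mL total → factor 2.25/0.15 = 15
Step 4: 16-fold → factor 16
Step 5: 90 μL + 22.1 mL = 22190 μL total → factor 22190/90 = 246.56
Step 6: 65 μL + 3900 μL = 3965 μL total → factor 3965/65 = 61
Overall dilution factor = 18.333 × 3 × 15 × 16 × 246.56 × 61 = 1.9853 × 10^8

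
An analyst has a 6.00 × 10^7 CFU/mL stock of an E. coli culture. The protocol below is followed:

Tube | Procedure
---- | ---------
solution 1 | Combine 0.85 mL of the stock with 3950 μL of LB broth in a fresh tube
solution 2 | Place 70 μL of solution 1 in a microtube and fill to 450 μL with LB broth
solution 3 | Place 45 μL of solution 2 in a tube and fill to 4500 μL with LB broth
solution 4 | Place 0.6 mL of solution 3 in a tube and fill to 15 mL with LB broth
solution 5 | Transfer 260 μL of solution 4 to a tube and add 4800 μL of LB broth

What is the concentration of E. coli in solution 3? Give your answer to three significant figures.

Step 1: 0.85 mL + 3950 μL = 4.8 mL total → factor 4.8/0.85 = 5.6471
Step 2: 70 μL brought to 450 μL → factor 450/70 = 6.4286
Step 3: 45 μL brought to 4500 μL → factor 4500/45 = 100
Dilution factor through solution 3 = 5.6471 × 6.4286 × 100 = 3630.3
[solution 3] = 6.00 × 10^7 CFU/mL / 3630.3 = 1.65 × 10^4 CFU/mL

1.65 × 10^4 CFU/mL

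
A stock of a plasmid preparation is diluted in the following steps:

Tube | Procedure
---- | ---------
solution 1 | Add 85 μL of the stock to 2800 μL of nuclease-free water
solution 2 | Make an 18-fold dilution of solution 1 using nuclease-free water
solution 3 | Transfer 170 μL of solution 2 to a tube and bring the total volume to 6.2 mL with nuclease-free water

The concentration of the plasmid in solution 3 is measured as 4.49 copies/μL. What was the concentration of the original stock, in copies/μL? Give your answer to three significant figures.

Step 1: 85 μL + 2800 μL = 2885 μL total → factor 2885/85 = 33.941
Step 2: 18-fold → factor 18
Step 3: 170 μL brought to 6.2 mL → factor 6200/170 = 36.471
Overall dilution factor = 33.941 × 18 × 36.471 = 22281
Stock = 4.49 copies/μL × 22281 = 1.00 × 10^5 copies/μL

1.00 × 10^5 copies/μL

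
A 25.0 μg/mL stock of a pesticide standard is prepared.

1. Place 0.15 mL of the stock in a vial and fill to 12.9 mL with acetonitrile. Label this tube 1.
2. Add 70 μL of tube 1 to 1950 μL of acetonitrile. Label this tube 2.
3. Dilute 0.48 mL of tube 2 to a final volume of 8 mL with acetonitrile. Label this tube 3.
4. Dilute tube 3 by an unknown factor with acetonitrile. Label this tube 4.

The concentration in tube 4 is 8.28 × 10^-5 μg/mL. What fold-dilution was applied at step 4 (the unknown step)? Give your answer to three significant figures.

7.30-fold

Step 1: 0.15 mL brought to 12.9 mL → factor 12.9/0.15 = 86
Step 2: 70 μL + 1950 μL = 2020 μL total → factor 2020/70 = 28.857
Step 3: 0.48 mL brought to 8 mL → factor 8/0.48 = 16.667
Step 4: unknown factor x
Product of known-step factors = 41362
Overall factor = 25.0 μg/mL / (8.28 × 10^-5 μg/mL) = 3.0193 × 10^5
x = 3.0193 × 10^5 / 41362 = 7.30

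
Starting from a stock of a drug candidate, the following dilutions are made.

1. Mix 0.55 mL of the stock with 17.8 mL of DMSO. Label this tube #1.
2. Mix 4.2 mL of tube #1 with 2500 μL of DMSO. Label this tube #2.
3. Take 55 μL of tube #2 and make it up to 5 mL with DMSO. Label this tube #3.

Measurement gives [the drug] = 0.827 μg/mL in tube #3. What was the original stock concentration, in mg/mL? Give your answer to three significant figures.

4.00 mg/mL

Step 1: 0.55 mL + 17.8 mL = 18.35 mL total → factor 18.35/0.55 = 33.364
Step 2: 4.2 mL + 2500 μL = 6.7 mL total → factor 6.7/4.2 = 1.5952
Step 3: 55 μL brought to 5 mL → factor 5000/55 = 90.909
Overall dilution factor = 33.364 × 1.5952 × 90.909 = 4838.4
Stock = 0.827 μg/mL × 4838.4 = 4001 μg/mL = 4.00 mg/mL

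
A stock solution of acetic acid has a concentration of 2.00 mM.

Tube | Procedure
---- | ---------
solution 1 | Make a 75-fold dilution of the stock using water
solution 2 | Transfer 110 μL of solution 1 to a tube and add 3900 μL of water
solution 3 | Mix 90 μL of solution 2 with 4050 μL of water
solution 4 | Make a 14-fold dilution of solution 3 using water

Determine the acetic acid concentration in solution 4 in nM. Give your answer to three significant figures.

1.14 nM

Step 1: 75-fold → factor 75
Step 2: 110 μL + 3900 μL = 4010 μL total → factor 4010/110 = 36.455
Step 3: 90 μL + 4050 μL = 4140 μL total → factor 4140/90 = 46
Step 4: 14-fold → factor 14
Overall dilution factor = 75 × 36.455 × 46 × 14 = 1.7608 × 10^6
Final = 2.00 mM / 1.7608 × 10^6 = 1.136 × 10^-6 mM = 1.14 nM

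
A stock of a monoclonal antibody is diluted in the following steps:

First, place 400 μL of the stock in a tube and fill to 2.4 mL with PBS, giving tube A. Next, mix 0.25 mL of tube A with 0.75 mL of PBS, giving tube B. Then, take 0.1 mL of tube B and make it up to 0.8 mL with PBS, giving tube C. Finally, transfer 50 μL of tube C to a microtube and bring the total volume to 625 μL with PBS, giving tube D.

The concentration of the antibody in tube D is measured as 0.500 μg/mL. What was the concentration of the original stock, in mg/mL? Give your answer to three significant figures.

Step 1: 400 μL brought to 2.4 mL → factor 2400/400 = 6
Step 2: 0.25 mL + 0.75 mL = 1 mL total → factor 1/0.25 = 4
Step 3: 0.1 mL brought to 0.8 mL → factor 0.8/0.1 = 8
Step 4: 50 μL brought to 625 μL → factor 625/50 = 12.5
Overall dilution factor = 6 × 4 × 8 × 12.5 = 2400
Stock = 0.500 μg/mL × 2400 = 1200 μg/mL = 1.20 mg/mL

1.20 mg/mL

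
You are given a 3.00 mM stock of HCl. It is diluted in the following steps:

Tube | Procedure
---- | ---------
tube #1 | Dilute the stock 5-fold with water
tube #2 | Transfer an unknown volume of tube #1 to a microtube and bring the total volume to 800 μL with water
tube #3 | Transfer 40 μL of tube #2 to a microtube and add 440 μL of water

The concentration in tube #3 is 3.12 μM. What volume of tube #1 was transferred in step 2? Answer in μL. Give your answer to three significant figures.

49.9 μL

Step 1: 5-fold → factor 5
Step 2: v brought to 800 μL → factor = 800 μL/v
Step 3: 40 μL + 440 μL = 480 μL total → factor 480/40 = 12
Product of known-step factors = 60
Overall factor = 3.00 mM / (3.12 μM) = 961.54
Step-2 factor = 961.54 / 60 = 16.026
v = 800 μL / 16.026 = 49.9 μL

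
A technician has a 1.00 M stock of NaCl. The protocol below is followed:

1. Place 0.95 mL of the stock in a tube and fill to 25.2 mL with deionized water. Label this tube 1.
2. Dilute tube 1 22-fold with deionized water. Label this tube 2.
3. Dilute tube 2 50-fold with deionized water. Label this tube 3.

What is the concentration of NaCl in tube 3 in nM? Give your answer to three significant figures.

Step 1: 0.95 mL brought to 25.2 mL → factor 25.2/0.95 = 26.526
Step 2: 22-fold → factor 22
Step 3: 50-fold → factor 50
Overall dilution factor = 26.526 × 22 × 50 = 29179
Final = 1.00 M / 29179 = 3.427 × 10^-5 M = 3.43 × 10^4 nM

3.43 × 10^4 nM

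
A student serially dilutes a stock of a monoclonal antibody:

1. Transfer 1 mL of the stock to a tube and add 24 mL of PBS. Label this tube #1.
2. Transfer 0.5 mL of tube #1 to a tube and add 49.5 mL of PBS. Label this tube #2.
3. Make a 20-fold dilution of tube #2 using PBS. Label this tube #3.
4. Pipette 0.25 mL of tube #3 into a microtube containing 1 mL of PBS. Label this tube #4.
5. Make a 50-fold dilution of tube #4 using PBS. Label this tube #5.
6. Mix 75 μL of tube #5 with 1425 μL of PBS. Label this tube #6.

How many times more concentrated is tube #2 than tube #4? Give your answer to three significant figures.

100

Step 1: 1 mL + 24 mL = 25 mL total → factor 25/1 = 25
Step 2: 0.5 mL + 49.5 mL = 50 mL total → factor 50/0.5 = 100
Step 3: 20-fold → factor 20
Step 4: 0.25 mL + 1 mL = 1.25 mL total → factor 1.25/0.25 = 5
Dilution factor to tube #2 = 2500; to tube #4 = 2.5 × 10^5
[tube #2]/[tube #4] = (factor to tube #4)/(factor to tube #2) = 2.5 × 10^5/2500 = 100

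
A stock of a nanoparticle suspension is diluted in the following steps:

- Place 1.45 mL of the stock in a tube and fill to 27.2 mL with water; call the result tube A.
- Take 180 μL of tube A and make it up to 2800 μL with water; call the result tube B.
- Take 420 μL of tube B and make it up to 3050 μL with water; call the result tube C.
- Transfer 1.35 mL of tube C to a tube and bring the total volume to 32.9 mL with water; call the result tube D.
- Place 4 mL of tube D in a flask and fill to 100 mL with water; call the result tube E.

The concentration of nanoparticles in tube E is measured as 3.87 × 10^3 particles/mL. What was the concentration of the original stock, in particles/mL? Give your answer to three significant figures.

5.00 × 10^9 particles/mL

Step 1: 1.45 mL brought to 27.2 mL → factor 27.2/1.45 = 18.759
Step 2: 180 μL brought to 2800 μL → factor 2800/180 = 15.556
Step 3: 420 μL brought to 3050 μL → factor 3050/420 = 7.2619
Step 4: 1.35 mL brought to 32.9 mL → factor 32.9/1.35 = 24.37
Step 5: 4 mL brought to 100 mL → factor 100/4 = 25
Overall dilution factor = 18.759 × 15.556 × 7.2619 × 24.37 × 25 = 1.291 × 10^6
Stock = 3.87 × 10^3 particles/mL × 1.291 × 10^6 = 5.00 × 10^9 particles/mL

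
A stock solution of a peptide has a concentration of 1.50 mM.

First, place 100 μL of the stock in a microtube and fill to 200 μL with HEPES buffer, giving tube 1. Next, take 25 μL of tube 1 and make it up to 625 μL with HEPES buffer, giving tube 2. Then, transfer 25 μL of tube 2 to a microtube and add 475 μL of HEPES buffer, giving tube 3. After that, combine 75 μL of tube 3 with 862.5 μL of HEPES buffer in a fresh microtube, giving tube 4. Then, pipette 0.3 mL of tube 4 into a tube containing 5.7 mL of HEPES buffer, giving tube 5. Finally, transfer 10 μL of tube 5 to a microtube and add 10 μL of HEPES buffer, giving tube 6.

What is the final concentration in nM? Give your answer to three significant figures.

Step 1: 100 μL brought to 200 μL → factor 200/100 = 2
Step 2: 25 μL brought to 625 μL → factor 625/25 = 25
Step 3: 25 μL + 475 μL = 500 μL total → factor 500/25 = 20
Step 4: 75 μL + 862.5 μL = 937.5 μL total → factor 937.5/75 = 12.5
Step 5: 0.3 mL + 5.7 mL = 6 mL total → factor 6/0.3 = 20
Step 6: 10 μL + 10 μL = 20 μL total → factor 20/10 = 2
Overall dilution factor = 2 × 25 × 20 × 12.5 × 20 × 2 = 5 × 10^5
Final = 1.50 mM / 5 × 10^5 = 3.000 × 10^-6 mM = 3.00 nM

3.00 nM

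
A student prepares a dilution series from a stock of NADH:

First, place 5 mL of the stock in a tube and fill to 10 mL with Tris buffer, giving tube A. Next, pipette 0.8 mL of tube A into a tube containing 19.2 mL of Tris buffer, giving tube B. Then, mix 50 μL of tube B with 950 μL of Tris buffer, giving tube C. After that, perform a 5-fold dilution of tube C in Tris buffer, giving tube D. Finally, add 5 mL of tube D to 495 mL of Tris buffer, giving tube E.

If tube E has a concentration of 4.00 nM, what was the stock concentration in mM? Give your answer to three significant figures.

Step 1: 5 mL brought to 10 mL → factor 10/5 = 2
Step 2: 0.8 mL + 19.2 mL = 20 mL total → factor 20/0.8 = 25
Step 3: 50 μL + 950 μL = 1000 μL total → factor 1000/50 = 20
Step 4: 5-fold → factor 5
Step 5: 5 mL + 495 mL = 500 mL total → factor 500/5 = 100
Overall dilution factor = 2 × 25 × 20 × 5 × 100 = 5 × 10^5
Stock = 4.00 nM × 5 × 10^5 = 2.000 × 10^6 nM = 2.00 mM

2.00 mM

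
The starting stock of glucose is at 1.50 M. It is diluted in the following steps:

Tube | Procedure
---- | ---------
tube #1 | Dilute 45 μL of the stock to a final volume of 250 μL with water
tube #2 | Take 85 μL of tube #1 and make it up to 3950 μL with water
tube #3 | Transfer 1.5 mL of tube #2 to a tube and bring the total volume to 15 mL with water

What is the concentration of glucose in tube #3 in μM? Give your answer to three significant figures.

Step 1: 45 μL brought to 250 μL → factor 250/45 = 5.5556
Step 2: 85 μL brought to 3950 μL → factor 3950/85 = 46.471
Step 3: 1.5 mL brought to 15 mL → factor 15/1.5 = 10
Overall dilution factor = 5.5556 × 46.471 × 10 = 2581.7
Final = 1.50 M / 2581.7 = 0.0005810 M = 581 μM

581 μM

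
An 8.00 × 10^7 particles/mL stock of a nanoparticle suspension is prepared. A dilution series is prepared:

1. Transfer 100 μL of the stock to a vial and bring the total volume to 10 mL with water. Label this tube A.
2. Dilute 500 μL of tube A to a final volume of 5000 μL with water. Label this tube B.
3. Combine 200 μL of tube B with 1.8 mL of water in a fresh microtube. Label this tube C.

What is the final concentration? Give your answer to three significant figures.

Step 1: 100 μL brought to 10 mL → factor 10000/100 = 100
Step 2: 500 μL brought to 5000 μL → factor 5000/500 = 10
Step 3: 200 μL + 1.8 mL = 2000 μL total → factor 2000/200 = 10
Overall dilution factor = 100 × 10 × 10 = 10000
Final = 8.00 × 10^7 particles/mL / 10000 = 8.00 × 10^3 particles/mL

8.00 × 10^3 particles/mL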